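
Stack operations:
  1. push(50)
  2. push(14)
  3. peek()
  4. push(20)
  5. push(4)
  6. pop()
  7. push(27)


push(50) -> [50]
push(14) -> [50, 14]
peek()->14
push(20) -> [50, 14, 20]
push(4) -> [50, 14, 20, 4]
pop()->4, [50, 14, 20]
push(27) -> [50, 14, 20, 27]

Final stack: [50, 14, 20, 27]


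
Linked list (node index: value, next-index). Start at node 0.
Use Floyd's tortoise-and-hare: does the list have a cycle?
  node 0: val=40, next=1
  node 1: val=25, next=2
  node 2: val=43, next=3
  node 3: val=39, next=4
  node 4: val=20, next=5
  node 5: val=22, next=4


Floyd's tortoise (slow, +1) and hare (fast, +2):
  init: slow=0, fast=0
  step 1: slow=1, fast=2
  step 2: slow=2, fast=4
  step 3: slow=3, fast=4
  step 4: slow=4, fast=4
  slow == fast at node 4: cycle detected

Cycle: yes


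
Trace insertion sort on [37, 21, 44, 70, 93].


Initial: [37, 21, 44, 70, 93]
Insert 21: [21, 37, 44, 70, 93]
Insert 44: [21, 37, 44, 70, 93]
Insert 70: [21, 37, 44, 70, 93]
Insert 93: [21, 37, 44, 70, 93]

Sorted: [21, 37, 44, 70, 93]


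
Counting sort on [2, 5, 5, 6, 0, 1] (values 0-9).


Input: [2, 5, 5, 6, 0, 1]
Counts: [1, 1, 1, 0, 0, 2, 1, 0, 0, 0]

Sorted: [0, 1, 2, 5, 5, 6]


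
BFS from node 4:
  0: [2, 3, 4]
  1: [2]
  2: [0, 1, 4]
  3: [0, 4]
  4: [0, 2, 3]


Visit 4, enqueue [0, 2, 3]
Visit 0, enqueue []
Visit 2, enqueue [1]
Visit 3, enqueue []
Visit 1, enqueue []

BFS order: [4, 0, 2, 3, 1]


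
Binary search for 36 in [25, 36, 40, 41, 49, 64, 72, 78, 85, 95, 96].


Step 1: lo=0, hi=10, mid=5, val=64
Step 2: lo=0, hi=4, mid=2, val=40
Step 3: lo=0, hi=1, mid=0, val=25
Step 4: lo=1, hi=1, mid=1, val=36

Found at index 1


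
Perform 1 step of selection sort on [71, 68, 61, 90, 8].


Initial: [71, 68, 61, 90, 8]
Step 1: min=8 at 4
  Swap: [8, 68, 61, 90, 71]

After 1 step: [8, 68, 61, 90, 71]


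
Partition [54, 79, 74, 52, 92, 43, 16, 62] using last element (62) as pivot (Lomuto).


Pivot: 62
  54 <= 62: advance i (no swap)
  52 <= 62: swap -> [54, 52, 74, 79, 92, 43, 16, 62]
  43 <= 62: swap -> [54, 52, 43, 79, 92, 74, 16, 62]
  16 <= 62: swap -> [54, 52, 43, 16, 92, 74, 79, 62]
Place pivot at 4: [54, 52, 43, 16, 62, 74, 79, 92]

Partitioned: [54, 52, 43, 16, 62, 74, 79, 92]


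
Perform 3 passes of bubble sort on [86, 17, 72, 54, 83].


Initial: [86, 17, 72, 54, 83]
Pass 1: [17, 72, 54, 83, 86] (4 swaps)
Pass 2: [17, 54, 72, 83, 86] (1 swaps)
Pass 3: [17, 54, 72, 83, 86] (0 swaps)

After 3 passes: [17, 54, 72, 83, 86]


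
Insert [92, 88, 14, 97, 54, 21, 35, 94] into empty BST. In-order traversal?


Insert 92: root
Insert 88: L from 92
Insert 14: L from 92 -> L from 88
Insert 97: R from 92
Insert 54: L from 92 -> L from 88 -> R from 14
Insert 21: L from 92 -> L from 88 -> R from 14 -> L from 54
Insert 35: L from 92 -> L from 88 -> R from 14 -> L from 54 -> R from 21
Insert 94: R from 92 -> L from 97

In-order: [14, 21, 35, 54, 88, 92, 94, 97]


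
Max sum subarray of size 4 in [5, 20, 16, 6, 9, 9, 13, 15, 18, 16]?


[0:4]: 47
[1:5]: 51
[2:6]: 40
[3:7]: 37
[4:8]: 46
[5:9]: 55
[6:10]: 62

Max: 62 at [6:10]


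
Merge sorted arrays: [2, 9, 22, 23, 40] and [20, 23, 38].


Take 2 from A
Take 9 from A
Take 20 from B
Take 22 from A
Take 23 from A
Take 23 from B
Take 38 from B

Merged: [2, 9, 20, 22, 23, 23, 38, 40]


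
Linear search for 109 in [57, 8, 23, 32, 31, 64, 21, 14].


i=0: 57!=109
i=1: 8!=109
i=2: 23!=109
i=3: 32!=109
i=4: 31!=109
i=5: 64!=109
i=6: 21!=109
i=7: 14!=109

Not found, 8 comps


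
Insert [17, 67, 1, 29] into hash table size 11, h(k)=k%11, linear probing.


Insert 17: h=6 -> slot 6
Insert 67: h=1 -> slot 1
Insert 1: h=1, 1 probes -> slot 2
Insert 29: h=7 -> slot 7

Table: [None, 67, 1, None, None, None, 17, 29, None, None, None]


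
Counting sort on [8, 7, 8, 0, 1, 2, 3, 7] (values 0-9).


Input: [8, 7, 8, 0, 1, 2, 3, 7]
Counts: [1, 1, 1, 1, 0, 0, 0, 2, 2, 0]

Sorted: [0, 1, 2, 3, 7, 7, 8, 8]


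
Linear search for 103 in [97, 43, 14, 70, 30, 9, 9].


i=0: 97!=103
i=1: 43!=103
i=2: 14!=103
i=3: 70!=103
i=4: 30!=103
i=5: 9!=103
i=6: 9!=103

Not found, 7 comps


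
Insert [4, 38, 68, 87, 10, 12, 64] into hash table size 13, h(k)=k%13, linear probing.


Insert 4: h=4 -> slot 4
Insert 38: h=12 -> slot 12
Insert 68: h=3 -> slot 3
Insert 87: h=9 -> slot 9
Insert 10: h=10 -> slot 10
Insert 12: h=12, 1 probes -> slot 0
Insert 64: h=12, 2 probes -> slot 1

Table: [12, 64, None, 68, 4, None, None, None, None, 87, 10, None, 38]


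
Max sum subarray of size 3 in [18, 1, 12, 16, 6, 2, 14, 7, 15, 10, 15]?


[0:3]: 31
[1:4]: 29
[2:5]: 34
[3:6]: 24
[4:7]: 22
[5:8]: 23
[6:9]: 36
[7:10]: 32
[8:11]: 40

Max: 40 at [8:11]


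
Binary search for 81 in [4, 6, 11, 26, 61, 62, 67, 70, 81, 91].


Step 1: lo=0, hi=9, mid=4, val=61
Step 2: lo=5, hi=9, mid=7, val=70
Step 3: lo=8, hi=9, mid=8, val=81

Found at index 8


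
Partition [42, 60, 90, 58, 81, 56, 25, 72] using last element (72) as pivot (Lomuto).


Pivot: 72
  42 <= 72: advance i (no swap)
  60 <= 72: advance i (no swap)
  58 <= 72: swap -> [42, 60, 58, 90, 81, 56, 25, 72]
  56 <= 72: swap -> [42, 60, 58, 56, 81, 90, 25, 72]
  25 <= 72: swap -> [42, 60, 58, 56, 25, 90, 81, 72]
Place pivot at 5: [42, 60, 58, 56, 25, 72, 81, 90]

Partitioned: [42, 60, 58, 56, 25, 72, 81, 90]


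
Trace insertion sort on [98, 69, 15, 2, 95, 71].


Initial: [98, 69, 15, 2, 95, 71]
Insert 69: [69, 98, 15, 2, 95, 71]
Insert 15: [15, 69, 98, 2, 95, 71]
Insert 2: [2, 15, 69, 98, 95, 71]
Insert 95: [2, 15, 69, 95, 98, 71]
Insert 71: [2, 15, 69, 71, 95, 98]

Sorted: [2, 15, 69, 71, 95, 98]


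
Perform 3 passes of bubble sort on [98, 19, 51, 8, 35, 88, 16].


Initial: [98, 19, 51, 8, 35, 88, 16]
Pass 1: [19, 51, 8, 35, 88, 16, 98] (6 swaps)
Pass 2: [19, 8, 35, 51, 16, 88, 98] (3 swaps)
Pass 3: [8, 19, 35, 16, 51, 88, 98] (2 swaps)

After 3 passes: [8, 19, 35, 16, 51, 88, 98]


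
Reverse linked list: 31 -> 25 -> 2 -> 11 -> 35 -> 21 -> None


Step 1: curr=31, set curr.next=prev(None) | reversed so far: 31
Step 2: curr=25, set curr.next=prev(31) | reversed so far: 25 -> 31
Step 3: curr=2, set curr.next=prev(25) | reversed so far: 2 -> 25 -> 31
Step 4: curr=11, set curr.next=prev(2) | reversed so far: 11 -> 2 -> 25 -> 31
Step 5: curr=35, set curr.next=prev(11) | reversed so far: 35 -> 11 -> 2 -> 25 -> 31
Step 6: curr=21, set curr.next=prev(35) | reversed so far: 21 -> 35 -> 11 -> 2 -> 25 -> 31

21 -> 35 -> 11 -> 2 -> 25 -> 31 -> None


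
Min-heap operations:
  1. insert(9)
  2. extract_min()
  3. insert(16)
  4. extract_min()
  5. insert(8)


insert(9) -> [9]
extract_min()->9, []
insert(16) -> [16]
extract_min()->16, []
insert(8) -> [8]

Final heap: [8]


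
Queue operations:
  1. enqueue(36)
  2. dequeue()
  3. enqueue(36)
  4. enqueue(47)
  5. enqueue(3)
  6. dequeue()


enqueue(36) -> [36]
dequeue()->36, []
enqueue(36) -> [36]
enqueue(47) -> [36, 47]
enqueue(3) -> [36, 47, 3]
dequeue()->36, [47, 3]

Final queue: [47, 3]


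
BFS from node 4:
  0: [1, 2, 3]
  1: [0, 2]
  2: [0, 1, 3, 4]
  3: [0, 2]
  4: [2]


Visit 4, enqueue [2]
Visit 2, enqueue [0, 1, 3]
Visit 0, enqueue []
Visit 1, enqueue []
Visit 3, enqueue []

BFS order: [4, 2, 0, 1, 3]


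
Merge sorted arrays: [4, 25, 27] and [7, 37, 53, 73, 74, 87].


Take 4 from A
Take 7 from B
Take 25 from A
Take 27 from A

Merged: [4, 7, 25, 27, 37, 53, 73, 74, 87]


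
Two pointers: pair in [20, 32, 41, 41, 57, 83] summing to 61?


lo=0(20)+hi=5(83)=103
lo=0(20)+hi=4(57)=77
lo=0(20)+hi=3(41)=61

Yes: 20+41=61


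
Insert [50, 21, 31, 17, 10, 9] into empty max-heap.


Insert 50: [50]
Insert 21: [50, 21]
Insert 31: [50, 21, 31]
Insert 17: [50, 21, 31, 17]
Insert 10: [50, 21, 31, 17, 10]
Insert 9: [50, 21, 31, 17, 10, 9]

Final heap: [50, 21, 31, 17, 10, 9]


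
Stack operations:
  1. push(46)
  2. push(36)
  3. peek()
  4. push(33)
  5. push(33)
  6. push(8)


push(46) -> [46]
push(36) -> [46, 36]
peek()->36
push(33) -> [46, 36, 33]
push(33) -> [46, 36, 33, 33]
push(8) -> [46, 36, 33, 33, 8]

Final stack: [46, 36, 33, 33, 8]


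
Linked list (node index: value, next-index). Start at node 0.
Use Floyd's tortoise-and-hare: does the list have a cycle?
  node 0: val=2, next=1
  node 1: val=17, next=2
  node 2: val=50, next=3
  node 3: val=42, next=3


Floyd's tortoise (slow, +1) and hare (fast, +2):
  init: slow=0, fast=0
  step 1: slow=1, fast=2
  step 2: slow=2, fast=3
  step 3: slow=3, fast=3
  slow == fast at node 3: cycle detected

Cycle: yes


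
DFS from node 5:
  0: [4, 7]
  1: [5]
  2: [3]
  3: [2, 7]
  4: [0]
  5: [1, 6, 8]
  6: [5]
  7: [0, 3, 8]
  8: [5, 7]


Visit 5, push [8, 6, 1]
Visit 1, push []
Visit 6, push []
Visit 8, push [7]
Visit 7, push [3, 0]
Visit 0, push [4]
Visit 4, push []
Visit 3, push [2]
Visit 2, push []

DFS order: [5, 1, 6, 8, 7, 0, 4, 3, 2]


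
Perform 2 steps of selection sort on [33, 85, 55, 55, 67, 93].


Initial: [33, 85, 55, 55, 67, 93]
Step 1: min=33 at 0
  Swap: [33, 85, 55, 55, 67, 93]
Step 2: min=55 at 2
  Swap: [33, 55, 85, 55, 67, 93]

After 2 steps: [33, 55, 85, 55, 67, 93]


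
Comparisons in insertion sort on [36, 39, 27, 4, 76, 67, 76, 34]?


Algorithm: insertion sort
Input: [36, 39, 27, 4, 76, 67, 76, 34]
Sorted: [4, 27, 34, 36, 39, 67, 76, 76]

16


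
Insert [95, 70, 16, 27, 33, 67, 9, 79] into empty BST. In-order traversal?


Insert 95: root
Insert 70: L from 95
Insert 16: L from 95 -> L from 70
Insert 27: L from 95 -> L from 70 -> R from 16
Insert 33: L from 95 -> L from 70 -> R from 16 -> R from 27
Insert 67: L from 95 -> L from 70 -> R from 16 -> R from 27 -> R from 33
Insert 9: L from 95 -> L from 70 -> L from 16
Insert 79: L from 95 -> R from 70

In-order: [9, 16, 27, 33, 67, 70, 79, 95]


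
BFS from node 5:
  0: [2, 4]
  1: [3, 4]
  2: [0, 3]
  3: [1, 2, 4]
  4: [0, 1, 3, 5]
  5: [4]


Visit 5, enqueue [4]
Visit 4, enqueue [0, 1, 3]
Visit 0, enqueue [2]
Visit 1, enqueue []
Visit 3, enqueue []
Visit 2, enqueue []

BFS order: [5, 4, 0, 1, 3, 2]


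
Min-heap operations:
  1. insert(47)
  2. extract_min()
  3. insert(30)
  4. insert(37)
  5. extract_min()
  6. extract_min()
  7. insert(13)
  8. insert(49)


insert(47) -> [47]
extract_min()->47, []
insert(30) -> [30]
insert(37) -> [30, 37]
extract_min()->30, [37]
extract_min()->37, []
insert(13) -> [13]
insert(49) -> [13, 49]

Final heap: [13, 49]


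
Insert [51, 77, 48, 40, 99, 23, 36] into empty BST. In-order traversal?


Insert 51: root
Insert 77: R from 51
Insert 48: L from 51
Insert 40: L from 51 -> L from 48
Insert 99: R from 51 -> R from 77
Insert 23: L from 51 -> L from 48 -> L from 40
Insert 36: L from 51 -> L from 48 -> L from 40 -> R from 23

In-order: [23, 36, 40, 48, 51, 77, 99]


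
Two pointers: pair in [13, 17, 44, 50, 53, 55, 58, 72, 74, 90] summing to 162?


lo=0(13)+hi=9(90)=103
lo=1(17)+hi=9(90)=107
lo=2(44)+hi=9(90)=134
lo=3(50)+hi=9(90)=140
lo=4(53)+hi=9(90)=143
lo=5(55)+hi=9(90)=145
lo=6(58)+hi=9(90)=148
lo=7(72)+hi=9(90)=162

Yes: 72+90=162


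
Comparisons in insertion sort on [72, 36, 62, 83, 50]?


Algorithm: insertion sort
Input: [72, 36, 62, 83, 50]
Sorted: [36, 50, 62, 72, 83]

8


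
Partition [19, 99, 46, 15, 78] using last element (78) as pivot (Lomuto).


Pivot: 78
  19 <= 78: advance i (no swap)
  46 <= 78: swap -> [19, 46, 99, 15, 78]
  15 <= 78: swap -> [19, 46, 15, 99, 78]
Place pivot at 3: [19, 46, 15, 78, 99]

Partitioned: [19, 46, 15, 78, 99]


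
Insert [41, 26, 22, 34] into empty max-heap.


Insert 41: [41]
Insert 26: [41, 26]
Insert 22: [41, 26, 22]
Insert 34: [41, 34, 22, 26]

Final heap: [41, 34, 22, 26]


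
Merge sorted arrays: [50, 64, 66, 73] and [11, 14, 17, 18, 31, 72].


Take 11 from B
Take 14 from B
Take 17 from B
Take 18 from B
Take 31 from B
Take 50 from A
Take 64 from A
Take 66 from A
Take 72 from B

Merged: [11, 14, 17, 18, 31, 50, 64, 66, 72, 73]


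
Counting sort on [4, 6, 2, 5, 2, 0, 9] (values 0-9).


Input: [4, 6, 2, 5, 2, 0, 9]
Counts: [1, 0, 2, 0, 1, 1, 1, 0, 0, 1]

Sorted: [0, 2, 2, 4, 5, 6, 9]


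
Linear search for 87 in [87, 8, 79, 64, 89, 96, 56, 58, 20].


i=0: 87==87 found!

Found at 0, 1 comps


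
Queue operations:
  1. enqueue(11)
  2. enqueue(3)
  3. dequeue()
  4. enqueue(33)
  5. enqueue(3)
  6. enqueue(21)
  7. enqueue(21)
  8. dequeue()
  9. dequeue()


enqueue(11) -> [11]
enqueue(3) -> [11, 3]
dequeue()->11, [3]
enqueue(33) -> [3, 33]
enqueue(3) -> [3, 33, 3]
enqueue(21) -> [3, 33, 3, 21]
enqueue(21) -> [3, 33, 3, 21, 21]
dequeue()->3, [33, 3, 21, 21]
dequeue()->33, [3, 21, 21]

Final queue: [3, 21, 21]


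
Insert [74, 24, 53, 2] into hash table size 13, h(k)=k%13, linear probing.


Insert 74: h=9 -> slot 9
Insert 24: h=11 -> slot 11
Insert 53: h=1 -> slot 1
Insert 2: h=2 -> slot 2

Table: [None, 53, 2, None, None, None, None, None, None, 74, None, 24, None]


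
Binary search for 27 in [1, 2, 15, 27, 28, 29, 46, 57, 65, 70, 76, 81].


Step 1: lo=0, hi=11, mid=5, val=29
Step 2: lo=0, hi=4, mid=2, val=15
Step 3: lo=3, hi=4, mid=3, val=27

Found at index 3


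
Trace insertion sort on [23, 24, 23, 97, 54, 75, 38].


Initial: [23, 24, 23, 97, 54, 75, 38]
Insert 24: [23, 24, 23, 97, 54, 75, 38]
Insert 23: [23, 23, 24, 97, 54, 75, 38]
Insert 97: [23, 23, 24, 97, 54, 75, 38]
Insert 54: [23, 23, 24, 54, 97, 75, 38]
Insert 75: [23, 23, 24, 54, 75, 97, 38]
Insert 38: [23, 23, 24, 38, 54, 75, 97]

Sorted: [23, 23, 24, 38, 54, 75, 97]


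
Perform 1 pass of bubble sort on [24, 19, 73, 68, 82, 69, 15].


Initial: [24, 19, 73, 68, 82, 69, 15]
Pass 1: [19, 24, 68, 73, 69, 15, 82] (4 swaps)

After 1 pass: [19, 24, 68, 73, 69, 15, 82]


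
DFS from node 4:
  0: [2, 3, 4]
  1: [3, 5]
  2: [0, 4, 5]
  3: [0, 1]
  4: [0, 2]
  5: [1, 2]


Visit 4, push [2, 0]
Visit 0, push [3, 2]
Visit 2, push [5]
Visit 5, push [1]
Visit 1, push [3]
Visit 3, push []

DFS order: [4, 0, 2, 5, 1, 3]


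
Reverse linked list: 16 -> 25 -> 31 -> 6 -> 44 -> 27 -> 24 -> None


Step 1: curr=16, set curr.next=prev(None) | reversed so far: 16
Step 2: curr=25, set curr.next=prev(16) | reversed so far: 25 -> 16
Step 3: curr=31, set curr.next=prev(25) | reversed so far: 31 -> 25 -> 16
Step 4: curr=6, set curr.next=prev(31) | reversed so far: 6 -> 31 -> 25 -> 16
Step 5: curr=44, set curr.next=prev(6) | reversed so far: 44 -> 6 -> 31 -> 25 -> 16
Step 6: curr=27, set curr.next=prev(44) | reversed so far: 27 -> 44 -> 6 -> 31 -> 25 -> 16
Step 7: curr=24, set curr.next=prev(27) | reversed so far: 24 -> 27 -> 44 -> 6 -> 31 -> 25 -> 16

24 -> 27 -> 44 -> 6 -> 31 -> 25 -> 16 -> None


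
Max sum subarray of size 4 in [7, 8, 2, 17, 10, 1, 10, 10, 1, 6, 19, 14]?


[0:4]: 34
[1:5]: 37
[2:6]: 30
[3:7]: 38
[4:8]: 31
[5:9]: 22
[6:10]: 27
[7:11]: 36
[8:12]: 40

Max: 40 at [8:12]


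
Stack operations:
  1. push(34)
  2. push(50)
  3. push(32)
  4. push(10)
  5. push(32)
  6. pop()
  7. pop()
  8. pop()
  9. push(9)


push(34) -> [34]
push(50) -> [34, 50]
push(32) -> [34, 50, 32]
push(10) -> [34, 50, 32, 10]
push(32) -> [34, 50, 32, 10, 32]
pop()->32, [34, 50, 32, 10]
pop()->10, [34, 50, 32]
pop()->32, [34, 50]
push(9) -> [34, 50, 9]

Final stack: [34, 50, 9]


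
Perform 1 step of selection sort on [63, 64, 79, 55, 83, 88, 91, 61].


Initial: [63, 64, 79, 55, 83, 88, 91, 61]
Step 1: min=55 at 3
  Swap: [55, 64, 79, 63, 83, 88, 91, 61]

After 1 step: [55, 64, 79, 63, 83, 88, 91, 61]


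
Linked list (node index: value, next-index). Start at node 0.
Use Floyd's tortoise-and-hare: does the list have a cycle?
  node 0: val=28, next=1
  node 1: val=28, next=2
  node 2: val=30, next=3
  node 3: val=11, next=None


Floyd's tortoise (slow, +1) and hare (fast, +2):
  init: slow=0, fast=0
  step 1: slow=1, fast=2
  step 2: fast 2->3->None, no cycle

Cycle: no


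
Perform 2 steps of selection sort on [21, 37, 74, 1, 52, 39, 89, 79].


Initial: [21, 37, 74, 1, 52, 39, 89, 79]
Step 1: min=1 at 3
  Swap: [1, 37, 74, 21, 52, 39, 89, 79]
Step 2: min=21 at 3
  Swap: [1, 21, 74, 37, 52, 39, 89, 79]

After 2 steps: [1, 21, 74, 37, 52, 39, 89, 79]


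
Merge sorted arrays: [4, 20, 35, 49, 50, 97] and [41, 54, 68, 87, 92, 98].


Take 4 from A
Take 20 from A
Take 35 from A
Take 41 from B
Take 49 from A
Take 50 from A
Take 54 from B
Take 68 from B
Take 87 from B
Take 92 from B
Take 97 from A

Merged: [4, 20, 35, 41, 49, 50, 54, 68, 87, 92, 97, 98]


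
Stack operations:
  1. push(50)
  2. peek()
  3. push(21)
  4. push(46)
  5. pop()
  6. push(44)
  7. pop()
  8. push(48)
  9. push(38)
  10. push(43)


push(50) -> [50]
peek()->50
push(21) -> [50, 21]
push(46) -> [50, 21, 46]
pop()->46, [50, 21]
push(44) -> [50, 21, 44]
pop()->44, [50, 21]
push(48) -> [50, 21, 48]
push(38) -> [50, 21, 48, 38]
push(43) -> [50, 21, 48, 38, 43]

Final stack: [50, 21, 48, 38, 43]


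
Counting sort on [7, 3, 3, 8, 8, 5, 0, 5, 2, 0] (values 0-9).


Input: [7, 3, 3, 8, 8, 5, 0, 5, 2, 0]
Counts: [2, 0, 1, 2, 0, 2, 0, 1, 2, 0]

Sorted: [0, 0, 2, 3, 3, 5, 5, 7, 8, 8]


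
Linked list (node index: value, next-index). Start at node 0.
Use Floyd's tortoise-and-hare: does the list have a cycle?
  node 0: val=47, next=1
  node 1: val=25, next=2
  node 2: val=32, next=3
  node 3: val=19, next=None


Floyd's tortoise (slow, +1) and hare (fast, +2):
  init: slow=0, fast=0
  step 1: slow=1, fast=2
  step 2: fast 2->3->None, no cycle

Cycle: no


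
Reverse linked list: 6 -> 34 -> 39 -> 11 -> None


Step 1: curr=6, set curr.next=prev(None) | reversed so far: 6
Step 2: curr=34, set curr.next=prev(6) | reversed so far: 34 -> 6
Step 3: curr=39, set curr.next=prev(34) | reversed so far: 39 -> 34 -> 6
Step 4: curr=11, set curr.next=prev(39) | reversed so far: 11 -> 39 -> 34 -> 6

11 -> 39 -> 34 -> 6 -> None


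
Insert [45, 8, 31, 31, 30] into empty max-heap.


Insert 45: [45]
Insert 8: [45, 8]
Insert 31: [45, 8, 31]
Insert 31: [45, 31, 31, 8]
Insert 30: [45, 31, 31, 8, 30]

Final heap: [45, 31, 31, 8, 30]


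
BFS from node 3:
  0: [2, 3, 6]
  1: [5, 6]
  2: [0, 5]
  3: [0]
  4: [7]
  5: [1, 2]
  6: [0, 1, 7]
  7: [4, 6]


Visit 3, enqueue [0]
Visit 0, enqueue [2, 6]
Visit 2, enqueue [5]
Visit 6, enqueue [1, 7]
Visit 5, enqueue []
Visit 1, enqueue []
Visit 7, enqueue [4]
Visit 4, enqueue []

BFS order: [3, 0, 2, 6, 5, 1, 7, 4]


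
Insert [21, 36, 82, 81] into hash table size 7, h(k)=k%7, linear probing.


Insert 21: h=0 -> slot 0
Insert 36: h=1 -> slot 1
Insert 82: h=5 -> slot 5
Insert 81: h=4 -> slot 4

Table: [21, 36, None, None, 81, 82, None]


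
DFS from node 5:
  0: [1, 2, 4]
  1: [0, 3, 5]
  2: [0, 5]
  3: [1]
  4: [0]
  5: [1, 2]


Visit 5, push [2, 1]
Visit 1, push [3, 0]
Visit 0, push [4, 2]
Visit 2, push []
Visit 4, push []
Visit 3, push []

DFS order: [5, 1, 0, 2, 4, 3]


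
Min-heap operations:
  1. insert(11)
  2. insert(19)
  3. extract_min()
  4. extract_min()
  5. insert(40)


insert(11) -> [11]
insert(19) -> [11, 19]
extract_min()->11, [19]
extract_min()->19, []
insert(40) -> [40]

Final heap: [40]


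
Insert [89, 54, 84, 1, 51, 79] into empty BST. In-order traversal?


Insert 89: root
Insert 54: L from 89
Insert 84: L from 89 -> R from 54
Insert 1: L from 89 -> L from 54
Insert 51: L from 89 -> L from 54 -> R from 1
Insert 79: L from 89 -> R from 54 -> L from 84

In-order: [1, 51, 54, 79, 84, 89]


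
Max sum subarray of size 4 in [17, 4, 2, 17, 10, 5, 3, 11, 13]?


[0:4]: 40
[1:5]: 33
[2:6]: 34
[3:7]: 35
[4:8]: 29
[5:9]: 32

Max: 40 at [0:4]


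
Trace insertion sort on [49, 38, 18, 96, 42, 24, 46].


Initial: [49, 38, 18, 96, 42, 24, 46]
Insert 38: [38, 49, 18, 96, 42, 24, 46]
Insert 18: [18, 38, 49, 96, 42, 24, 46]
Insert 96: [18, 38, 49, 96, 42, 24, 46]
Insert 42: [18, 38, 42, 49, 96, 24, 46]
Insert 24: [18, 24, 38, 42, 49, 96, 46]
Insert 46: [18, 24, 38, 42, 46, 49, 96]

Sorted: [18, 24, 38, 42, 46, 49, 96]


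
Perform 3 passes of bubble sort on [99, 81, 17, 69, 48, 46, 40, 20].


Initial: [99, 81, 17, 69, 48, 46, 40, 20]
Pass 1: [81, 17, 69, 48, 46, 40, 20, 99] (7 swaps)
Pass 2: [17, 69, 48, 46, 40, 20, 81, 99] (6 swaps)
Pass 3: [17, 48, 46, 40, 20, 69, 81, 99] (4 swaps)

After 3 passes: [17, 48, 46, 40, 20, 69, 81, 99]


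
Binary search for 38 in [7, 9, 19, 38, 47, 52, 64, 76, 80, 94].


Step 1: lo=0, hi=9, mid=4, val=47
Step 2: lo=0, hi=3, mid=1, val=9
Step 3: lo=2, hi=3, mid=2, val=19
Step 4: lo=3, hi=3, mid=3, val=38

Found at index 3


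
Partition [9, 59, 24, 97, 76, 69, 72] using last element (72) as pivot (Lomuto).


Pivot: 72
  9 <= 72: advance i (no swap)
  59 <= 72: advance i (no swap)
  24 <= 72: advance i (no swap)
  69 <= 72: swap -> [9, 59, 24, 69, 76, 97, 72]
Place pivot at 4: [9, 59, 24, 69, 72, 97, 76]

Partitioned: [9, 59, 24, 69, 72, 97, 76]


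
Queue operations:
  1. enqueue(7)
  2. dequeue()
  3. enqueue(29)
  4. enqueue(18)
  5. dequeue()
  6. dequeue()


enqueue(7) -> [7]
dequeue()->7, []
enqueue(29) -> [29]
enqueue(18) -> [29, 18]
dequeue()->29, [18]
dequeue()->18, []

Final queue: []


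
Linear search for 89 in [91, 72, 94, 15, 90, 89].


i=0: 91!=89
i=1: 72!=89
i=2: 94!=89
i=3: 15!=89
i=4: 90!=89
i=5: 89==89 found!

Found at 5, 6 comps


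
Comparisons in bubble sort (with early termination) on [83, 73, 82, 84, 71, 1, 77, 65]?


Algorithm: bubble sort (with early termination)
Input: [83, 73, 82, 84, 71, 1, 77, 65]
Sorted: [1, 65, 71, 73, 77, 82, 83, 84]

28


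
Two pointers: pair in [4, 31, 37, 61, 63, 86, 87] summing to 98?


lo=0(4)+hi=6(87)=91
lo=1(31)+hi=6(87)=118
lo=1(31)+hi=5(86)=117
lo=1(31)+hi=4(63)=94
lo=2(37)+hi=4(63)=100
lo=2(37)+hi=3(61)=98

Yes: 37+61=98


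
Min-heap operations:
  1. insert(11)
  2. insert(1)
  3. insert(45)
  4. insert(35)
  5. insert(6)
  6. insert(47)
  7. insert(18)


insert(11) -> [11]
insert(1) -> [1, 11]
insert(45) -> [1, 11, 45]
insert(35) -> [1, 11, 45, 35]
insert(6) -> [1, 6, 45, 35, 11]
insert(47) -> [1, 6, 45, 35, 11, 47]
insert(18) -> [1, 6, 18, 35, 11, 47, 45]

Final heap: [1, 6, 18, 35, 11, 47, 45]


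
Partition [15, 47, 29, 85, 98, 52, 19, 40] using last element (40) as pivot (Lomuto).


Pivot: 40
  15 <= 40: advance i (no swap)
  29 <= 40: swap -> [15, 29, 47, 85, 98, 52, 19, 40]
  19 <= 40: swap -> [15, 29, 19, 85, 98, 52, 47, 40]
Place pivot at 3: [15, 29, 19, 40, 98, 52, 47, 85]

Partitioned: [15, 29, 19, 40, 98, 52, 47, 85]


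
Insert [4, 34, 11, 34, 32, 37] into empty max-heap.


Insert 4: [4]
Insert 34: [34, 4]
Insert 11: [34, 4, 11]
Insert 34: [34, 34, 11, 4]
Insert 32: [34, 34, 11, 4, 32]
Insert 37: [37, 34, 34, 4, 32, 11]

Final heap: [37, 34, 34, 4, 32, 11]


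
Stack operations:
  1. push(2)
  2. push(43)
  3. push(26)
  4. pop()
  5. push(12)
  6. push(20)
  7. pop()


push(2) -> [2]
push(43) -> [2, 43]
push(26) -> [2, 43, 26]
pop()->26, [2, 43]
push(12) -> [2, 43, 12]
push(20) -> [2, 43, 12, 20]
pop()->20, [2, 43, 12]

Final stack: [2, 43, 12]


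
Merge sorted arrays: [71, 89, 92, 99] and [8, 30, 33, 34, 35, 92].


Take 8 from B
Take 30 from B
Take 33 from B
Take 34 from B
Take 35 from B
Take 71 from A
Take 89 from A
Take 92 from A
Take 92 from B

Merged: [8, 30, 33, 34, 35, 71, 89, 92, 92, 99]


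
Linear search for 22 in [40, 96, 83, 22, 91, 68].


i=0: 40!=22
i=1: 96!=22
i=2: 83!=22
i=3: 22==22 found!

Found at 3, 4 comps


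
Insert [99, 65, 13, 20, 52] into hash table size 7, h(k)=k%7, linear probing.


Insert 99: h=1 -> slot 1
Insert 65: h=2 -> slot 2
Insert 13: h=6 -> slot 6
Insert 20: h=6, 1 probes -> slot 0
Insert 52: h=3 -> slot 3

Table: [20, 99, 65, 52, None, None, 13]


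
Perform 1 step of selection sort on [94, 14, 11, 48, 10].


Initial: [94, 14, 11, 48, 10]
Step 1: min=10 at 4
  Swap: [10, 14, 11, 48, 94]

After 1 step: [10, 14, 11, 48, 94]


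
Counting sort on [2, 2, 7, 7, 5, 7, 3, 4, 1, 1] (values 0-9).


Input: [2, 2, 7, 7, 5, 7, 3, 4, 1, 1]
Counts: [0, 2, 2, 1, 1, 1, 0, 3, 0, 0]

Sorted: [1, 1, 2, 2, 3, 4, 5, 7, 7, 7]


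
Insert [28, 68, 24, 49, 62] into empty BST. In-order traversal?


Insert 28: root
Insert 68: R from 28
Insert 24: L from 28
Insert 49: R from 28 -> L from 68
Insert 62: R from 28 -> L from 68 -> R from 49

In-order: [24, 28, 49, 62, 68]


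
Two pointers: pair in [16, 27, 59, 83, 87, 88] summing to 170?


lo=0(16)+hi=5(88)=104
lo=1(27)+hi=5(88)=115
lo=2(59)+hi=5(88)=147
lo=3(83)+hi=5(88)=171
lo=3(83)+hi=4(87)=170

Yes: 83+87=170


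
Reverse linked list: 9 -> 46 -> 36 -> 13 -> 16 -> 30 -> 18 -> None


Step 1: curr=9, set curr.next=prev(None) | reversed so far: 9
Step 2: curr=46, set curr.next=prev(9) | reversed so far: 46 -> 9
Step 3: curr=36, set curr.next=prev(46) | reversed so far: 36 -> 46 -> 9
Step 4: curr=13, set curr.next=prev(36) | reversed so far: 13 -> 36 -> 46 -> 9
Step 5: curr=16, set curr.next=prev(13) | reversed so far: 16 -> 13 -> 36 -> 46 -> 9
Step 6: curr=30, set curr.next=prev(16) | reversed so far: 30 -> 16 -> 13 -> 36 -> 46 -> 9
Step 7: curr=18, set curr.next=prev(30) | reversed so far: 18 -> 30 -> 16 -> 13 -> 36 -> 46 -> 9

18 -> 30 -> 16 -> 13 -> 36 -> 46 -> 9 -> None


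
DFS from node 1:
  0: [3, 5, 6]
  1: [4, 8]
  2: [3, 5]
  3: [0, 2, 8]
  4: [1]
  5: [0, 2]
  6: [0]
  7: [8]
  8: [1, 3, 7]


Visit 1, push [8, 4]
Visit 4, push []
Visit 8, push [7, 3]
Visit 3, push [2, 0]
Visit 0, push [6, 5]
Visit 5, push [2]
Visit 2, push []
Visit 6, push []
Visit 7, push []

DFS order: [1, 4, 8, 3, 0, 5, 2, 6, 7]


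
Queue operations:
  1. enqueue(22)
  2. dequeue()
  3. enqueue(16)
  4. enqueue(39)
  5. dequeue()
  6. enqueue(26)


enqueue(22) -> [22]
dequeue()->22, []
enqueue(16) -> [16]
enqueue(39) -> [16, 39]
dequeue()->16, [39]
enqueue(26) -> [39, 26]

Final queue: [39, 26]


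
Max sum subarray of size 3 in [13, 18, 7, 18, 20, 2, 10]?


[0:3]: 38
[1:4]: 43
[2:5]: 45
[3:6]: 40
[4:7]: 32

Max: 45 at [2:5]


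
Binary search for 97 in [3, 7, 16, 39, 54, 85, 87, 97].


Step 1: lo=0, hi=7, mid=3, val=39
Step 2: lo=4, hi=7, mid=5, val=85
Step 3: lo=6, hi=7, mid=6, val=87
Step 4: lo=7, hi=7, mid=7, val=97

Found at index 7


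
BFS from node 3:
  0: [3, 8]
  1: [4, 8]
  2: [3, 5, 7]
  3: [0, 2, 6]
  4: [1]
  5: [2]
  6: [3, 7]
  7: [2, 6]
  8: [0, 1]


Visit 3, enqueue [0, 2, 6]
Visit 0, enqueue [8]
Visit 2, enqueue [5, 7]
Visit 6, enqueue []
Visit 8, enqueue [1]
Visit 5, enqueue []
Visit 7, enqueue []
Visit 1, enqueue [4]
Visit 4, enqueue []

BFS order: [3, 0, 2, 6, 8, 5, 7, 1, 4]


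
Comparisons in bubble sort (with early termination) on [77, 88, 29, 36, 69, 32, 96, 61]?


Algorithm: bubble sort (with early termination)
Input: [77, 88, 29, 36, 69, 32, 96, 61]
Sorted: [29, 32, 36, 61, 69, 77, 88, 96]

25


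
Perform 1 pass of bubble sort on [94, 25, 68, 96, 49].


Initial: [94, 25, 68, 96, 49]
Pass 1: [25, 68, 94, 49, 96] (3 swaps)

After 1 pass: [25, 68, 94, 49, 96]


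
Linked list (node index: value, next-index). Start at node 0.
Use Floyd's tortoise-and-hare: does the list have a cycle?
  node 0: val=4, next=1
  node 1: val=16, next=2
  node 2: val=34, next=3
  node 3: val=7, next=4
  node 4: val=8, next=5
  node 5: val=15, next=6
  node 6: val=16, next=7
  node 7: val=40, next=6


Floyd's tortoise (slow, +1) and hare (fast, +2):
  init: slow=0, fast=0
  step 1: slow=1, fast=2
  step 2: slow=2, fast=4
  step 3: slow=3, fast=6
  step 4: slow=4, fast=6
  step 5: slow=5, fast=6
  step 6: slow=6, fast=6
  slow == fast at node 6: cycle detected

Cycle: yes


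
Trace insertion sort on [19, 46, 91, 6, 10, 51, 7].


Initial: [19, 46, 91, 6, 10, 51, 7]
Insert 46: [19, 46, 91, 6, 10, 51, 7]
Insert 91: [19, 46, 91, 6, 10, 51, 7]
Insert 6: [6, 19, 46, 91, 10, 51, 7]
Insert 10: [6, 10, 19, 46, 91, 51, 7]
Insert 51: [6, 10, 19, 46, 51, 91, 7]
Insert 7: [6, 7, 10, 19, 46, 51, 91]

Sorted: [6, 7, 10, 19, 46, 51, 91]


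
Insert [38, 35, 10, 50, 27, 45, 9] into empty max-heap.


Insert 38: [38]
Insert 35: [38, 35]
Insert 10: [38, 35, 10]
Insert 50: [50, 38, 10, 35]
Insert 27: [50, 38, 10, 35, 27]
Insert 45: [50, 38, 45, 35, 27, 10]
Insert 9: [50, 38, 45, 35, 27, 10, 9]

Final heap: [50, 38, 45, 35, 27, 10, 9]


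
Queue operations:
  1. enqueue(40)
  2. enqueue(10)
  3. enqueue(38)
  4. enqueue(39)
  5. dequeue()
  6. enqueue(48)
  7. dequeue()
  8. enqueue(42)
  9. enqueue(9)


enqueue(40) -> [40]
enqueue(10) -> [40, 10]
enqueue(38) -> [40, 10, 38]
enqueue(39) -> [40, 10, 38, 39]
dequeue()->40, [10, 38, 39]
enqueue(48) -> [10, 38, 39, 48]
dequeue()->10, [38, 39, 48]
enqueue(42) -> [38, 39, 48, 42]
enqueue(9) -> [38, 39, 48, 42, 9]

Final queue: [38, 39, 48, 42, 9]


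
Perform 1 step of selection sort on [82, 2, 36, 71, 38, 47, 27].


Initial: [82, 2, 36, 71, 38, 47, 27]
Step 1: min=2 at 1
  Swap: [2, 82, 36, 71, 38, 47, 27]

After 1 step: [2, 82, 36, 71, 38, 47, 27]


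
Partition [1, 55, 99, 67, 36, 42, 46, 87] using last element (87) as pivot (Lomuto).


Pivot: 87
  1 <= 87: advance i (no swap)
  55 <= 87: advance i (no swap)
  67 <= 87: swap -> [1, 55, 67, 99, 36, 42, 46, 87]
  36 <= 87: swap -> [1, 55, 67, 36, 99, 42, 46, 87]
  42 <= 87: swap -> [1, 55, 67, 36, 42, 99, 46, 87]
  46 <= 87: swap -> [1, 55, 67, 36, 42, 46, 99, 87]
Place pivot at 6: [1, 55, 67, 36, 42, 46, 87, 99]

Partitioned: [1, 55, 67, 36, 42, 46, 87, 99]


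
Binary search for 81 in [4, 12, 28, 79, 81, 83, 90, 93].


Step 1: lo=0, hi=7, mid=3, val=79
Step 2: lo=4, hi=7, mid=5, val=83
Step 3: lo=4, hi=4, mid=4, val=81

Found at index 4


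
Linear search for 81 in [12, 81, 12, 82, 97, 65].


i=0: 12!=81
i=1: 81==81 found!

Found at 1, 2 comps


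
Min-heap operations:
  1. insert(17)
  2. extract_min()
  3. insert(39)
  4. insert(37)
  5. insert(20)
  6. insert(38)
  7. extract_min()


insert(17) -> [17]
extract_min()->17, []
insert(39) -> [39]
insert(37) -> [37, 39]
insert(20) -> [20, 39, 37]
insert(38) -> [20, 38, 37, 39]
extract_min()->20, [37, 38, 39]

Final heap: [37, 38, 39]


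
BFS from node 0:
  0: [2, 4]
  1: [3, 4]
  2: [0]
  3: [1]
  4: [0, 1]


Visit 0, enqueue [2, 4]
Visit 2, enqueue []
Visit 4, enqueue [1]
Visit 1, enqueue [3]
Visit 3, enqueue []

BFS order: [0, 2, 4, 1, 3]


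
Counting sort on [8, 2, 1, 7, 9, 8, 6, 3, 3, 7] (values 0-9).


Input: [8, 2, 1, 7, 9, 8, 6, 3, 3, 7]
Counts: [0, 1, 1, 2, 0, 0, 1, 2, 2, 1]

Sorted: [1, 2, 3, 3, 6, 7, 7, 8, 8, 9]


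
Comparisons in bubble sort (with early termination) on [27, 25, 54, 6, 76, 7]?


Algorithm: bubble sort (with early termination)
Input: [27, 25, 54, 6, 76, 7]
Sorted: [6, 7, 25, 27, 54, 76]

15


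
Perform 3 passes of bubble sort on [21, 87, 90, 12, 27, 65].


Initial: [21, 87, 90, 12, 27, 65]
Pass 1: [21, 87, 12, 27, 65, 90] (3 swaps)
Pass 2: [21, 12, 27, 65, 87, 90] (3 swaps)
Pass 3: [12, 21, 27, 65, 87, 90] (1 swaps)

After 3 passes: [12, 21, 27, 65, 87, 90]


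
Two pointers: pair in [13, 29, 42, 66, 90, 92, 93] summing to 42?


lo=0(13)+hi=6(93)=106
lo=0(13)+hi=5(92)=105
lo=0(13)+hi=4(90)=103
lo=0(13)+hi=3(66)=79
lo=0(13)+hi=2(42)=55
lo=0(13)+hi=1(29)=42

Yes: 13+29=42


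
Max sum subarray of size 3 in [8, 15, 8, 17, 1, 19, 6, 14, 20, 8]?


[0:3]: 31
[1:4]: 40
[2:5]: 26
[3:6]: 37
[4:7]: 26
[5:8]: 39
[6:9]: 40
[7:10]: 42

Max: 42 at [7:10]


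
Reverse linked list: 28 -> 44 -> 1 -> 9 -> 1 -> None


Step 1: curr=28, set curr.next=prev(None) | reversed so far: 28
Step 2: curr=44, set curr.next=prev(28) | reversed so far: 44 -> 28
Step 3: curr=1, set curr.next=prev(44) | reversed so far: 1 -> 44 -> 28
Step 4: curr=9, set curr.next=prev(1) | reversed so far: 9 -> 1 -> 44 -> 28
Step 5: curr=1, set curr.next=prev(9) | reversed so far: 1 -> 9 -> 1 -> 44 -> 28

1 -> 9 -> 1 -> 44 -> 28 -> None


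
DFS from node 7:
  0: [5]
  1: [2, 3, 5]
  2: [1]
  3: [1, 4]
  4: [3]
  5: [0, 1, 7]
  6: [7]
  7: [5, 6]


Visit 7, push [6, 5]
Visit 5, push [1, 0]
Visit 0, push []
Visit 1, push [3, 2]
Visit 2, push []
Visit 3, push [4]
Visit 4, push []
Visit 6, push []

DFS order: [7, 5, 0, 1, 2, 3, 4, 6]


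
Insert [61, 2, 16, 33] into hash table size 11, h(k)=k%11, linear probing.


Insert 61: h=6 -> slot 6
Insert 2: h=2 -> slot 2
Insert 16: h=5 -> slot 5
Insert 33: h=0 -> slot 0

Table: [33, None, 2, None, None, 16, 61, None, None, None, None]


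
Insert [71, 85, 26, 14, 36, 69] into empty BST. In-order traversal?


Insert 71: root
Insert 85: R from 71
Insert 26: L from 71
Insert 14: L from 71 -> L from 26
Insert 36: L from 71 -> R from 26
Insert 69: L from 71 -> R from 26 -> R from 36

In-order: [14, 26, 36, 69, 71, 85]


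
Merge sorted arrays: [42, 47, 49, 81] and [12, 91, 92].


Take 12 from B
Take 42 from A
Take 47 from A
Take 49 from A
Take 81 from A

Merged: [12, 42, 47, 49, 81, 91, 92]


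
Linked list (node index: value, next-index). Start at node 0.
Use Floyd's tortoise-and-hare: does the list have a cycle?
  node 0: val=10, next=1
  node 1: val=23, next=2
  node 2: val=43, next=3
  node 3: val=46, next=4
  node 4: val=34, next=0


Floyd's tortoise (slow, +1) and hare (fast, +2):
  init: slow=0, fast=0
  step 1: slow=1, fast=2
  step 2: slow=2, fast=4
  step 3: slow=3, fast=1
  step 4: slow=4, fast=3
  step 5: slow=0, fast=0
  slow == fast at node 0: cycle detected

Cycle: yes


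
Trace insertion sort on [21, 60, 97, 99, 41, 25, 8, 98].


Initial: [21, 60, 97, 99, 41, 25, 8, 98]
Insert 60: [21, 60, 97, 99, 41, 25, 8, 98]
Insert 97: [21, 60, 97, 99, 41, 25, 8, 98]
Insert 99: [21, 60, 97, 99, 41, 25, 8, 98]
Insert 41: [21, 41, 60, 97, 99, 25, 8, 98]
Insert 25: [21, 25, 41, 60, 97, 99, 8, 98]
Insert 8: [8, 21, 25, 41, 60, 97, 99, 98]
Insert 98: [8, 21, 25, 41, 60, 97, 98, 99]

Sorted: [8, 21, 25, 41, 60, 97, 98, 99]


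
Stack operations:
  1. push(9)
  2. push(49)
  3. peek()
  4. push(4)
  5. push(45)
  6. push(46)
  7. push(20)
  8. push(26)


push(9) -> [9]
push(49) -> [9, 49]
peek()->49
push(4) -> [9, 49, 4]
push(45) -> [9, 49, 4, 45]
push(46) -> [9, 49, 4, 45, 46]
push(20) -> [9, 49, 4, 45, 46, 20]
push(26) -> [9, 49, 4, 45, 46, 20, 26]

Final stack: [9, 49, 4, 45, 46, 20, 26]


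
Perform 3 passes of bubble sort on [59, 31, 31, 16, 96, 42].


Initial: [59, 31, 31, 16, 96, 42]
Pass 1: [31, 31, 16, 59, 42, 96] (4 swaps)
Pass 2: [31, 16, 31, 42, 59, 96] (2 swaps)
Pass 3: [16, 31, 31, 42, 59, 96] (1 swaps)

After 3 passes: [16, 31, 31, 42, 59, 96]


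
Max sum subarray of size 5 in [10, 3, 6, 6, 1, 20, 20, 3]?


[0:5]: 26
[1:6]: 36
[2:7]: 53
[3:8]: 50

Max: 53 at [2:7]


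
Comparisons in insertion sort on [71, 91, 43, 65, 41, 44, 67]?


Algorithm: insertion sort
Input: [71, 91, 43, 65, 41, 44, 67]
Sorted: [41, 43, 44, 65, 67, 71, 91]

17


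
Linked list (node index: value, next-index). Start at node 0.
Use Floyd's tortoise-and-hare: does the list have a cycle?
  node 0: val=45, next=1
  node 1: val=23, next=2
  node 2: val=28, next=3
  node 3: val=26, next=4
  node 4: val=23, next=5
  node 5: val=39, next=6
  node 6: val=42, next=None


Floyd's tortoise (slow, +1) and hare (fast, +2):
  init: slow=0, fast=0
  step 1: slow=1, fast=2
  step 2: slow=2, fast=4
  step 3: slow=3, fast=6
  step 4: fast -> None, no cycle

Cycle: no


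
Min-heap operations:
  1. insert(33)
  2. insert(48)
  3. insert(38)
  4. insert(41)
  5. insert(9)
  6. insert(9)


insert(33) -> [33]
insert(48) -> [33, 48]
insert(38) -> [33, 48, 38]
insert(41) -> [33, 41, 38, 48]
insert(9) -> [9, 33, 38, 48, 41]
insert(9) -> [9, 33, 9, 48, 41, 38]

Final heap: [9, 33, 9, 48, 41, 38]


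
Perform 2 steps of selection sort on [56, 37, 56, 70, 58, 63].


Initial: [56, 37, 56, 70, 58, 63]
Step 1: min=37 at 1
  Swap: [37, 56, 56, 70, 58, 63]
Step 2: min=56 at 1
  Swap: [37, 56, 56, 70, 58, 63]

After 2 steps: [37, 56, 56, 70, 58, 63]


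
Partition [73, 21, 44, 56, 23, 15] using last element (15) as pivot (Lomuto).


Pivot: 15
Place pivot at 0: [15, 21, 44, 56, 23, 73]

Partitioned: [15, 21, 44, 56, 23, 73]


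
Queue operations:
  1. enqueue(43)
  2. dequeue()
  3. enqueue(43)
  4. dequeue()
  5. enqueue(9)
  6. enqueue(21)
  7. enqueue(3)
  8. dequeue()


enqueue(43) -> [43]
dequeue()->43, []
enqueue(43) -> [43]
dequeue()->43, []
enqueue(9) -> [9]
enqueue(21) -> [9, 21]
enqueue(3) -> [9, 21, 3]
dequeue()->9, [21, 3]

Final queue: [21, 3]


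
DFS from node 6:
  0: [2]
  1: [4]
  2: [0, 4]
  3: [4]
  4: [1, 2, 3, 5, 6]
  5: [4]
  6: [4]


Visit 6, push [4]
Visit 4, push [5, 3, 2, 1]
Visit 1, push []
Visit 2, push [0]
Visit 0, push []
Visit 3, push []
Visit 5, push []

DFS order: [6, 4, 1, 2, 0, 3, 5]


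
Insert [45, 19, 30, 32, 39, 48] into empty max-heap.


Insert 45: [45]
Insert 19: [45, 19]
Insert 30: [45, 19, 30]
Insert 32: [45, 32, 30, 19]
Insert 39: [45, 39, 30, 19, 32]
Insert 48: [48, 39, 45, 19, 32, 30]

Final heap: [48, 39, 45, 19, 32, 30]


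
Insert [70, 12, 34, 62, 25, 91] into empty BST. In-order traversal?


Insert 70: root
Insert 12: L from 70
Insert 34: L from 70 -> R from 12
Insert 62: L from 70 -> R from 12 -> R from 34
Insert 25: L from 70 -> R from 12 -> L from 34
Insert 91: R from 70

In-order: [12, 25, 34, 62, 70, 91]


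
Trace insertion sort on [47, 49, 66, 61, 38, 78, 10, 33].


Initial: [47, 49, 66, 61, 38, 78, 10, 33]
Insert 49: [47, 49, 66, 61, 38, 78, 10, 33]
Insert 66: [47, 49, 66, 61, 38, 78, 10, 33]
Insert 61: [47, 49, 61, 66, 38, 78, 10, 33]
Insert 38: [38, 47, 49, 61, 66, 78, 10, 33]
Insert 78: [38, 47, 49, 61, 66, 78, 10, 33]
Insert 10: [10, 38, 47, 49, 61, 66, 78, 33]
Insert 33: [10, 33, 38, 47, 49, 61, 66, 78]

Sorted: [10, 33, 38, 47, 49, 61, 66, 78]


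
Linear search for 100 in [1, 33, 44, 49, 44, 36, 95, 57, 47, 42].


i=0: 1!=100
i=1: 33!=100
i=2: 44!=100
i=3: 49!=100
i=4: 44!=100
i=5: 36!=100
i=6: 95!=100
i=7: 57!=100
i=8: 47!=100
i=9: 42!=100

Not found, 10 comps


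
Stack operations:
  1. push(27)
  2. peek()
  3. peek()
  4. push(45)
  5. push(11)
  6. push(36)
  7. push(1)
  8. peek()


push(27) -> [27]
peek()->27
peek()->27
push(45) -> [27, 45]
push(11) -> [27, 45, 11]
push(36) -> [27, 45, 11, 36]
push(1) -> [27, 45, 11, 36, 1]
peek()->1

Final stack: [27, 45, 11, 36, 1]


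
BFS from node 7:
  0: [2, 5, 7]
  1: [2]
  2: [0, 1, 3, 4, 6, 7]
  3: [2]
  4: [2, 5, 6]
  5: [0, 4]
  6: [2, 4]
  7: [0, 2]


Visit 7, enqueue [0, 2]
Visit 0, enqueue [5]
Visit 2, enqueue [1, 3, 4, 6]
Visit 5, enqueue []
Visit 1, enqueue []
Visit 3, enqueue []
Visit 4, enqueue []
Visit 6, enqueue []

BFS order: [7, 0, 2, 5, 1, 3, 4, 6]


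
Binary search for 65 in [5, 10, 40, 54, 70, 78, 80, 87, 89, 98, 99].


Step 1: lo=0, hi=10, mid=5, val=78
Step 2: lo=0, hi=4, mid=2, val=40
Step 3: lo=3, hi=4, mid=3, val=54
Step 4: lo=4, hi=4, mid=4, val=70

Not found


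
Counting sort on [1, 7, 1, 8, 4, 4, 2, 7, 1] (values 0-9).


Input: [1, 7, 1, 8, 4, 4, 2, 7, 1]
Counts: [0, 3, 1, 0, 2, 0, 0, 2, 1, 0]

Sorted: [1, 1, 1, 2, 4, 4, 7, 7, 8]


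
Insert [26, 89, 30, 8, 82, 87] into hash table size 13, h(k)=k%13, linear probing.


Insert 26: h=0 -> slot 0
Insert 89: h=11 -> slot 11
Insert 30: h=4 -> slot 4
Insert 8: h=8 -> slot 8
Insert 82: h=4, 1 probes -> slot 5
Insert 87: h=9 -> slot 9

Table: [26, None, None, None, 30, 82, None, None, 8, 87, None, 89, None]


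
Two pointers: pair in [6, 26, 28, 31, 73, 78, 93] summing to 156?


lo=0(6)+hi=6(93)=99
lo=1(26)+hi=6(93)=119
lo=2(28)+hi=6(93)=121
lo=3(31)+hi=6(93)=124
lo=4(73)+hi=6(93)=166
lo=4(73)+hi=5(78)=151

No pair found


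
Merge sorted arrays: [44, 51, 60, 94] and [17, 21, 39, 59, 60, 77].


Take 17 from B
Take 21 from B
Take 39 from B
Take 44 from A
Take 51 from A
Take 59 from B
Take 60 from A
Take 60 from B
Take 77 from B

Merged: [17, 21, 39, 44, 51, 59, 60, 60, 77, 94]


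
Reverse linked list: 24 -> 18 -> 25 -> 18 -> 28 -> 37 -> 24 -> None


Step 1: curr=24, set curr.next=prev(None) | reversed so far: 24
Step 2: curr=18, set curr.next=prev(24) | reversed so far: 18 -> 24
Step 3: curr=25, set curr.next=prev(18) | reversed so far: 25 -> 18 -> 24
Step 4: curr=18, set curr.next=prev(25) | reversed so far: 18 -> 25 -> 18 -> 24
Step 5: curr=28, set curr.next=prev(18) | reversed so far: 28 -> 18 -> 25 -> 18 -> 24
Step 6: curr=37, set curr.next=prev(28) | reversed so far: 37 -> 28 -> 18 -> 25 -> 18 -> 24
Step 7: curr=24, set curr.next=prev(37) | reversed so far: 24 -> 37 -> 28 -> 18 -> 25 -> 18 -> 24

24 -> 37 -> 28 -> 18 -> 25 -> 18 -> 24 -> None
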